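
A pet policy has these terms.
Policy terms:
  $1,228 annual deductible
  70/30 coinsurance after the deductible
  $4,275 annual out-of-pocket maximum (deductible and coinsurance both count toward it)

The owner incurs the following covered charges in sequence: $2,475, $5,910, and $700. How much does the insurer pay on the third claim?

#1 ($2,475): $1,228 finishes the deductible; $1,247 goes to coinsurance; coinsurance $1,247 × 30% = $374.10. Owner pays $1,602.10; OOP now $1,602.10. Plan pays $2,475 − $1,602.10 = $872.90.
#2 ($5,910): deductible met; 30% of $5,910 = $1,773. Cost to owner: $1,773. OOP to date $3,375.10. Insurer: $5,910 − $1,773 = $4,137.
#3 ($700): deductible met; 30% of $700 = $210. Cost to owner: $210. OOP to date $3,585.10. Insurer: $700 − $210 = $490.

$490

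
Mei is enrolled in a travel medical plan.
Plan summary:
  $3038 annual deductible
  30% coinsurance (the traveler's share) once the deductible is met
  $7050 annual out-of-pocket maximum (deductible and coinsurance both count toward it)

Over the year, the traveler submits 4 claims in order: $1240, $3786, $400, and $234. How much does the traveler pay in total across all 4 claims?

$3824.60

Claim 1 ($1240): entire amount goes to the deductible. Cost to traveler: $1240. OOP to date $1240.
Claim 2 ($3786): $1798 to deductible, leaving $1988; 30% of $1988 = $596.40. Cost to traveler: $2394.40. OOP to date $3634.40.
Claim 3 ($400): 30% coinsurance on $400 = $120. Traveler owes $120 (running OOP $3754.40).
Claim 4 ($234): 30% coinsurance on $234 = $70.20. Cost to traveler: $70.20. OOP to date $3824.60.
Summing the traveler's payments: $1240 + $2394.40 + $120 + $70.20 = $3824.60.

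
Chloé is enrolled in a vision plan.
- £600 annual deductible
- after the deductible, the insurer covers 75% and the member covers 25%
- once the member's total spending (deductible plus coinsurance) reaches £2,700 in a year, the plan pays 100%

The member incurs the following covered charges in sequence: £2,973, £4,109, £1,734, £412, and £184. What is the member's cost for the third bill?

Claim 1 (£2,973): deductible takes £600, £2,373 remains; coinsurance £2,373 × 25% = £593.25. Cost to member: £1,193.25. OOP to date £1,193.25.
Claim 2 (£4,109): deductible already satisfied, so member's share is 25% × £4,109 = £1,027.25. Member pays £1,027.25; OOP now £2,220.50.
Claim 3 (£1,734): deductible already satisfied, so member's share is 25% × £1,734 = £433.50. Member owes £433.50 (running OOP £2,654).

£433.50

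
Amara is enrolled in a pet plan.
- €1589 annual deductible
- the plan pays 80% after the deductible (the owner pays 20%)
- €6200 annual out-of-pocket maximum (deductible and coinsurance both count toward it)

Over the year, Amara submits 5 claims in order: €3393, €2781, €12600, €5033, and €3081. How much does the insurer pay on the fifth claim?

€2913.60

Claim 1 — €3393: €1589 to deductible, leaving €1804; owner's 20% is €360.80. Owner pays €1949.80; OOP now €1949.80. Plan pays €3393 − €1949.80 = €1443.20.
Claim 2 — €2781: 20% coinsurance on €2781 = €556.20. Owner owes €556.20 (running OOP €2506). Insurer: €2781 − €556.20 = €2224.80.
Claim 3 — €12600: deductible already satisfied, so owner's share is 20% × €12600 = €2520. Owner pays €2520; OOP now €5026. Insurer: €12600 − €2520 = €10080.
Claim 4 — €5033: deductible met; 20% of €5033 = €1006.60. Cost to owner: €1006.60. OOP to date €6032.60. Insurer: €5033 − €1006.60 = €4026.40.
Claim 5 — €3081: 20% coinsurance on €3081 = €616.20. Adding that to €6032.60 gives €6648.80, past the €6200 cap; owner pays only €6200 − €6032.60 = €167.40. Insurer: €3081 − €167.40 = €2913.60.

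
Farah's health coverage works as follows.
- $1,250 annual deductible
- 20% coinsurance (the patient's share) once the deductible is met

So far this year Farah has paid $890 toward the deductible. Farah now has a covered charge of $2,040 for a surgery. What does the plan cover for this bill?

$1,344

$890 of the $1,250 deductible is already met, leaving $360.
After the $360 deductible portion, $2,040 − $360 = $1,680 is subject to coinsurance.
20% of $1,680 = $336 falls to the patient.
Patient responsibility: $360 + $336 = $696.
Insurer pays the balance: $2,040 − $696 = $1,344.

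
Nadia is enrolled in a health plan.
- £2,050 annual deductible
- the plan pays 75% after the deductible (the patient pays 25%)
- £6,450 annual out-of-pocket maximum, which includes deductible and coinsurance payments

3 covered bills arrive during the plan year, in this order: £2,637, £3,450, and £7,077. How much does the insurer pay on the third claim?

Claim 1 (£2,637): £2,050 to deductible, leaving £587; patient's 25% is £146.75. Patient pays £2,196.75; OOP now £2,196.75. Insurer: £2,637 − £2,196.75 = £440.25.
Claim 2 (£3,450): deductible met; 25% of £3,450 = £862.50. Cost to patient: £862.50. OOP to date £3,059.25. Insurer: £3,450 − £862.50 = £2,587.50.
Claim 3 (£7,077): deductible already satisfied, so patient's share is 25% × £7,077 = £1,769.25. Patient owes £1,769.25 (running OOP £4,828.50). Insurer: £7,077 − £1,769.25 = £5,307.75.

£5,307.75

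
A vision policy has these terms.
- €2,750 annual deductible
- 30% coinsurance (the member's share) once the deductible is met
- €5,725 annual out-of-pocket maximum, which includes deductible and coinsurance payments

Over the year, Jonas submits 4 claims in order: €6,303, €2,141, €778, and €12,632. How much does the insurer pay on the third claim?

€544.60

Claim 1 (€6,303): deductible takes €2,750, €3,553 remains; 30% of €3,553 = €1,065.90. Member pays €3,815.90; OOP now €3,815.90. Insurer: €6,303 − €3,815.90 = €2,487.10.
Claim 2 (€2,141): deductible already satisfied, so member's share is 30% × €2,141 = €642.30. Cost to member: €642.30. OOP to date €4,458.20. Insurer: €2,141 − €642.30 = €1,498.70.
Claim 3 (€778): deductible already satisfied, so member's share is 30% × €778 = €233.40. Member owes €233.40 (running OOP €4,691.60). Plan pays €778 − €233.40 = €544.60.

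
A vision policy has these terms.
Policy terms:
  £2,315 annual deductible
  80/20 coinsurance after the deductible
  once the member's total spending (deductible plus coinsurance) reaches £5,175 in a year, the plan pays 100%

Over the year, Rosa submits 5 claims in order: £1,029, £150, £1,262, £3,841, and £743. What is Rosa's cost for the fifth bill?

£148.60

Bill 1, £1,029: fully absorbed by the deductible. Cost to member: £1,029. OOP to date £1,029.
Bill 2, £150: entire amount goes to the deductible. Member owes £150 (running OOP £1,179).
Bill 3, £1,262: £1,136 to deductible, leaving £126; coinsurance £126 × 20% = £25.20. Member pays £1,161.20; OOP now £2,340.20.
Bill 4, £3,841: deductible met; 20% of £3,841 = £768.20. Member pays £768.20; OOP now £3,108.40.
Bill 5, £743: 20% coinsurance on £743 = £148.60. Member pays £148.60; OOP now £3,257.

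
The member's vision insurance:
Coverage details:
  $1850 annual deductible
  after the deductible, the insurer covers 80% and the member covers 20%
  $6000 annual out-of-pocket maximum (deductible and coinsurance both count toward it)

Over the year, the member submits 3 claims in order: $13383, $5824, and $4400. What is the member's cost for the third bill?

Bill 1, $13383: deductible takes $1850, $11533 remains; member's 20% is $2306.60. Member pays $4156.60; OOP now $4156.60.
Bill 2, $5824: deductible met; 20% of $5824 = $1164.80. Cost to member: $1164.80. OOP to date $5321.40.
Bill 3, $4400: deductible met; 20% of $4400 = $880. OOP would hit $6201.40 > $6000, so the cap limits the member to $6000 − $5321.40 = $678.60.

$678.60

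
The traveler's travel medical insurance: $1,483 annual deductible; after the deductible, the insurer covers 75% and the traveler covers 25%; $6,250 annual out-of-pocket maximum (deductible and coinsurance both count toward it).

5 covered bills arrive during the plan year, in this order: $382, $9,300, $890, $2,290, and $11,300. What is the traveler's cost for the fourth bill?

Claim 1 — $382: fully absorbed by the deductible. Traveler owes $382 (running OOP $382).
Claim 2 — $9,300: $1,101 to deductible, leaving $8,199; traveler's 25% is $2,049.75. Cost to traveler: $3,150.75. OOP to date $3,532.75.
Claim 3 — $890: 25% coinsurance on $890 = $222.50. Cost to traveler: $222.50. OOP to date $3,755.25.
Claim 4 — $2,290: deductible met; 25% of $2,290 = $572.50. Cost to traveler: $572.50. OOP to date $4,327.75.

$572.50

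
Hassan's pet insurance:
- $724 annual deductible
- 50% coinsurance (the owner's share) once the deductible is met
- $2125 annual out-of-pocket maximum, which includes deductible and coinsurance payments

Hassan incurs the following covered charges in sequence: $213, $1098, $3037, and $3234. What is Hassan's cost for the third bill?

$1107.50

Bill 1, $213: entire amount goes to the deductible. Cost to owner: $213. OOP to date $213.
Bill 2, $1098: $511 finishes the deductible; $587 goes to coinsurance; coinsurance $587 × 50% = $293.50. Cost to owner: $804.50. OOP to date $1017.50.
Bill 3, $3037: deductible met; 50% of $3037 = $1518.50. That would push OOP to $2536, over the $2125 cap, so owner pays $2125 − $1017.50 = $1107.50.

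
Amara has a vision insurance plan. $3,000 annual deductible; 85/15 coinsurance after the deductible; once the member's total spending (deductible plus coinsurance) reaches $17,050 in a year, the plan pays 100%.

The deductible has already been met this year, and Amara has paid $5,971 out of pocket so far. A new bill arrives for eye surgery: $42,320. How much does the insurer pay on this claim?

$35,972

The deductible is already satisfied, so the full bill goes to coinsurance.
15% of $42,320 = $6,348 falls to the member.
Year-to-date out-of-pocket becomes $5,971 + $6,348 = $12,319, still under the $17,050 maximum, so no cap applies.
Insurer pays the balance: $42,320 − $6,348 = $35,972.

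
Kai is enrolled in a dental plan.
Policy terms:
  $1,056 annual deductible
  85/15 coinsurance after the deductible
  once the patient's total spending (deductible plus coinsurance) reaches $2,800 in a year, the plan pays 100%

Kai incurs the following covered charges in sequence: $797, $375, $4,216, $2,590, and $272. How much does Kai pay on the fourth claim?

$388.50

#1 ($797): all of it applies to the deductible. Patient pays $797; OOP now $797.
#2 ($375): deductible takes $259, $116 remains; coinsurance $116 × 15% = $17.40. Patient pays $276.40; OOP now $1,073.40.
#3 ($4,216): 15% coinsurance on $4,216 = $632.40. Patient pays $632.40; OOP now $1,705.80.
#4 ($2,590): deductible met; 15% of $2,590 = $388.50. Patient pays $388.50; OOP now $2,094.30.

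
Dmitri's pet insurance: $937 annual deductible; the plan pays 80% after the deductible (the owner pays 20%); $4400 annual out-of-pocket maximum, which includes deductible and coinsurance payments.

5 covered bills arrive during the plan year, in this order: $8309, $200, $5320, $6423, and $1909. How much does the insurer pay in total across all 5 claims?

Claim 1 ($8309): $937 to deductible, leaving $7372; coinsurance $7372 × 20% = $1474.40. Owner pays $2411.40; OOP now $2411.40. Plan pays $8309 − $2411.40 = $5897.60.
Claim 2 ($200): deductible already satisfied, so owner's share is 20% × $200 = $40. Owner pays $40; OOP now $2451.40. Insurer: $200 − $40 = $160.
Claim 3 ($5320): 20% coinsurance on $5320 = $1064. Cost to owner: $1064. OOP to date $3515.40. Plan pays $5320 − $1064 = $4256.
Claim 4 ($6423): deductible already satisfied, so owner's share is 20% × $6423 = $1284.60. Adding that to $3515.40 gives $4800, past the $4400 cap; owner pays only $4400 − $3515.40 = $884.60. Plan pays $6423 − $884.60 = $5538.40.
Claim 5 ($1909): 20% coinsurance on $1909 = $381.80. OOP would hit $4781.80 > $4400, so the cap limits the owner to $4400 − $4400 = $0. Insurer: $1909 − $0 = $1909.
Insurer total = bills − owner's total = $22161 − $4400 = $17761.

$17761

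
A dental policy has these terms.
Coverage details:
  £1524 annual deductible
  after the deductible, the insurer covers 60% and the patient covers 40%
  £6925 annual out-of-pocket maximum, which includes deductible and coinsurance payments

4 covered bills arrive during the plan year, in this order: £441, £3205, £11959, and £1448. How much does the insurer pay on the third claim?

Bill 1, £441: all of it applies to the deductible. Patient owes £441 (running OOP £441). Plan pays £441 − £441 = £0.
Bill 2, £3205: £1083 to deductible, leaving £2122; 40% of £2122 = £848.80. Cost to patient: £1931.80. OOP to date £2372.80. Insurer: £3205 − £1931.80 = £1273.20.
Bill 3, £11959: 40% coinsurance on £11959 = £4783.60. That would push OOP to £7156.40, over the £6925 cap, so patient pays £6925 − £2372.80 = £4552.20. Plan pays £11959 − £4552.20 = £7406.80.

£7406.80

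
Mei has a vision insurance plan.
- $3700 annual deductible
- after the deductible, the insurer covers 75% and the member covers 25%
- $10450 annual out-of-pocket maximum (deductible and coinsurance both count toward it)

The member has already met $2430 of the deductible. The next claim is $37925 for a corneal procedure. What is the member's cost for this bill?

$8020

Remaining deductible: $3700 − $2430 = $1270.
After the $1270 deductible portion, $37925 − $1270 = $36655 is subject to coinsurance.
Member's 25% share of $36655 is $9163.75.
So the member owes $1270 + $9163.75 = $10433.75 before any cap.
Year-to-date out-of-pocket would reach $2430 + $10433.75 = $12863.75, above the $10450 maximum, so the member pays only $10450 − $2430 = $8020.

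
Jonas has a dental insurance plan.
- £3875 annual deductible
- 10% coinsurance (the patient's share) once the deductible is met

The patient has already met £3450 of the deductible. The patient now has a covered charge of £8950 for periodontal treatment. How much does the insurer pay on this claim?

£7672.50

Deductible still to meet: £3875 − £3450 = £425.
After the £425 deductible portion, £8950 − £425 = £8525 is subject to coinsurance.
Patient's 10% share of £8525 is £852.50.
Patient responsibility: £425 + £852.50 = £1277.50.
The insurer covers the remainder: £8950 − £1277.50 = £7672.50.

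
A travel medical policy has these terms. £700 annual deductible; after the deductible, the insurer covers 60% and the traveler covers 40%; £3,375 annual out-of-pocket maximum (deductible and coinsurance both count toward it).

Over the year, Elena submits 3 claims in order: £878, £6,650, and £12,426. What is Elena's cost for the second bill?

£2,603.80

Claim 1 (£878): £700 finishes the deductible; £178 goes to coinsurance; 40% of £178 = £71.20. Traveler pays £771.20; OOP now £771.20.
Claim 2 (£6,650): deductible met; 40% of £6,650 = £2,660. That would push OOP to £3,431.20, over the £3,375 cap, so traveler pays £3,375 − £771.20 = £2,603.80.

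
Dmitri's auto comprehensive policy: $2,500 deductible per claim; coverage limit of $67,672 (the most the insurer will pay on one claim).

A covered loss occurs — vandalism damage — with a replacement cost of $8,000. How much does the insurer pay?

$5,500

After the deductible, $8,000 − $2,500 = $5,500 remains.
$5,500 is within the $67,672 limit, so the insurer pays $5,500.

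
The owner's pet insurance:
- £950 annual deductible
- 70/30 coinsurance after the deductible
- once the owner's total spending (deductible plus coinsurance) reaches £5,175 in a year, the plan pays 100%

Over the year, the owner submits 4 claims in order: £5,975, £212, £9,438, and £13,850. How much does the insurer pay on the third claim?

£6,784.10

#1 (£5,975): deductible takes £950, £5,025 remains; coinsurance £5,025 × 30% = £1,507.50. Cost to owner: £2,457.50. OOP to date £2,457.50. Insurer: £5,975 − £2,457.50 = £3,517.50.
#2 (£212): 30% coinsurance on £212 = £63.60. Owner owes £63.60 (running OOP £2,521.10). Plan pays £212 − £63.60 = £148.40.
#3 (£9,438): deductible met; 30% of £9,438 = £2,831.40. OOP would hit £5,352.50 > £5,175, so the cap limits the owner to £5,175 − £2,521.10 = £2,653.90. Plan pays £9,438 − £2,653.90 = £6,784.10.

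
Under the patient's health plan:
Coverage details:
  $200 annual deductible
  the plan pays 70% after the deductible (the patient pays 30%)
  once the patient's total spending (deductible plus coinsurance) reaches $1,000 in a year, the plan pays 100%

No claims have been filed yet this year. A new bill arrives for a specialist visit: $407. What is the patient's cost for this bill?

$262.10

Nothing has been paid toward the $200 deductible, so the first $200 of this charge is applied there.
That leaves $407 − $200 = $207 for coinsurance.
30% of $207 = $62.10 falls to the patient.
Patient responsibility before any cap: $200 + $62.10 = $262.10.
Cumulative spending $0 + $262.10 = $262.10 stays under the $1,000 maximum.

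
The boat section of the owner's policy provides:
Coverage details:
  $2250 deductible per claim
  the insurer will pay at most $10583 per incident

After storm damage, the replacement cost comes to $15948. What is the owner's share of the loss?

After the deductible, $15948 − $2250 = $13698 remains.
Since $13698 > $10583, the payout is capped at $10583.
The owner bears the rest of the original loss: $15948 − $10583 = $5365.

$5365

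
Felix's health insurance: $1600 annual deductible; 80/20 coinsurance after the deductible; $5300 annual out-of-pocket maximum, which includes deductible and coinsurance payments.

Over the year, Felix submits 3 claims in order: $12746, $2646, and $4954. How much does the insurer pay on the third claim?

$4012.40

Claim 1 ($12746): deductible takes $1600, $11146 remains; 20% of $11146 = $2229.20. Patient owes $3829.20 (running OOP $3829.20). Insurer: $12746 − $3829.20 = $8916.80.
Claim 2 ($2646): 20% coinsurance on $2646 = $529.20. Patient owes $529.20 (running OOP $4358.40). Plan pays $2646 − $529.20 = $2116.80.
Claim 3 ($4954): 20% coinsurance on $4954 = $990.80. OOP would hit $5349.20 > $5300, so the cap limits the patient to $5300 − $4358.40 = $941.60. Insurer: $4954 − $941.60 = $4012.40.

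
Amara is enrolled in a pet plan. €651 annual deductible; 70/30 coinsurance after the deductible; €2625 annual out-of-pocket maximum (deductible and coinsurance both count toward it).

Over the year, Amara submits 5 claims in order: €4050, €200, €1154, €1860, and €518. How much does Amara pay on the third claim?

€346.20

#1 (€4050): €651 to deductible, leaving €3399; 30% of €3399 = €1019.70. Owner owes €1670.70 (running OOP €1670.70).
#2 (€200): 30% coinsurance on €200 = €60. Owner owes €60 (running OOP €1730.70).
#3 (€1154): deductible already satisfied, so owner's share is 30% × €1154 = €346.20. Owner pays €346.20; OOP now €2076.90.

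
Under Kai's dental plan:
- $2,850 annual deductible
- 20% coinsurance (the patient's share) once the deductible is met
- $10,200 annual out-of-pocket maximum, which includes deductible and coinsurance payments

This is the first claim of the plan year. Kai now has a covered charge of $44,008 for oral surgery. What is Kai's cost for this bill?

$10,200

Nothing has been paid toward the $2,850 deductible, so the first $2,850 of this charge is applied there.
That leaves $44,008 − $2,850 = $41,158 for coinsurance.
Patient's 20% share of $41,158 is $8,231.60.
That puts the patient's cost at $2,850 + $8,231.60 = $11,081.60 before any cap.
Year-to-date out-of-pocket would reach $0 + $11,081.60 = $11,081.60, above the $10,200 maximum, so the patient pays only $10,200 − $0 = $10,200.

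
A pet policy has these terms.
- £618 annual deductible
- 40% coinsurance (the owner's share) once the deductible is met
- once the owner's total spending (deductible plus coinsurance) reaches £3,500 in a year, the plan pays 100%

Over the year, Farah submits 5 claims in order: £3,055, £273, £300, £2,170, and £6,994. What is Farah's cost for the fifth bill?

£810

Bill 1, £3,055: £618 finishes the deductible; £2,437 goes to coinsurance; 40% of £2,437 = £974.80. Cost to owner: £1,592.80. OOP to date £1,592.80.
Bill 2, £273: deductible met; 40% of £273 = £109.20. Cost to owner: £109.20. OOP to date £1,702.
Bill 3, £300: 40% coinsurance on £300 = £120. Owner owes £120 (running OOP £1,822).
Bill 4, £2,170: deductible met; 40% of £2,170 = £868. Owner pays £868; OOP now £2,690.
Bill 5, £6,994: 40% coinsurance on £6,994 = £2,797.60. Adding that to £2,690 gives £5,487.60, past the £3,500 cap; owner pays only £3,500 − £2,690 = £810.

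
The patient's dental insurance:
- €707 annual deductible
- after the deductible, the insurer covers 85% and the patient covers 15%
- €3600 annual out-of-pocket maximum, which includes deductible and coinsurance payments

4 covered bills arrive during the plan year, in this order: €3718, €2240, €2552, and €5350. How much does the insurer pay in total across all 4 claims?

€11180.05

#1 (€3718): €707 finishes the deductible; €3011 goes to coinsurance; 15% of €3011 = €451.65. Patient pays €1158.65; OOP now €1158.65. Insurer: €3718 − €1158.65 = €2559.35.
#2 (€2240): deductible already satisfied, so patient's share is 15% × €2240 = €336. Patient owes €336 (running OOP €1494.65). Insurer: €2240 − €336 = €1904.
#3 (€2552): 15% coinsurance on €2552 = €382.80. Cost to patient: €382.80. OOP to date €1877.45. Plan pays €2552 − €382.80 = €2169.20.
#4 (€5350): 15% coinsurance on €5350 = €802.50. Patient owes €802.50 (running OOP €2679.95). Insurer: €5350 − €802.50 = €4547.50.
Insurer total = bills − patient's total = €13860 − €2679.95 = €11180.05.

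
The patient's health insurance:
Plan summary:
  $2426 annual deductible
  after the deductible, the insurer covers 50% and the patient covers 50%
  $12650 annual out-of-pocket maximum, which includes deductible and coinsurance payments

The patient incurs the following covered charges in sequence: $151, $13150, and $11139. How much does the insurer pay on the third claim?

$6352.50

Bill 1, $151: fully absorbed by the deductible. Patient owes $151 (running OOP $151). Insurer: $151 − $151 = $0.
Bill 2, $13150: $2275 to deductible, leaving $10875; patient's 50% is $5437.50. Patient pays $7712.50; OOP now $7863.50. Insurer: $13150 − $7712.50 = $5437.50.
Bill 3, $11139: deductible met; 50% of $11139 = $5569.50. OOP would hit $13433 > $12650, so the cap limits the patient to $12650 − $7863.50 = $4786.50. Plan pays $11139 − $4786.50 = $6352.50.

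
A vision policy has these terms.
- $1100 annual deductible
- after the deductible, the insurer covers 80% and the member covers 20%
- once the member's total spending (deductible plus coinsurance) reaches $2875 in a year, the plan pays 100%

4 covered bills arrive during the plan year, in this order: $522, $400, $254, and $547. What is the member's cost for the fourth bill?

#1 ($522): entire amount goes to the deductible. Member owes $522 (running OOP $522).
#2 ($400): entire amount goes to the deductible. Cost to member: $400. OOP to date $922.
#3 ($254): $178 to deductible, leaving $76; member's 20% is $15.20. Member pays $193.20; OOP now $1115.20.
#4 ($547): deductible already satisfied, so member's share is 20% × $547 = $109.40. Member pays $109.40; OOP now $1224.60.

$109.40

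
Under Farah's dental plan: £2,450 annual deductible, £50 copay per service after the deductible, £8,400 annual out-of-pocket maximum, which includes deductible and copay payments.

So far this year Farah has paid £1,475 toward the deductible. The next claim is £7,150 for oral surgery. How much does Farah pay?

Remaining deductible: £2,450 − £1,475 = £975.
After the £975 deductible portion, £7,150 − £975 = £6,175 is subject to the copay.
Copay on this service: £50.
Patient responsibility before any cap: £975 + £50 = £1,025.
Year-to-date out-of-pocket becomes £1,475 + £1,025 = £2,500, still under the £8,400 maximum, so no cap applies.

£1,025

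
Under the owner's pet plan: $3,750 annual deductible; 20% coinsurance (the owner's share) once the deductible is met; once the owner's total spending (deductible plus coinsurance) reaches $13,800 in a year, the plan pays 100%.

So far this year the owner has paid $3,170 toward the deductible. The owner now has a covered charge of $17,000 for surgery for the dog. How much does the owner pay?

$3,864

$3,170 of the $3,750 deductible is already met, leaving $580.
After the $580 deductible portion, $17,000 − $580 = $16,420 is subject to coinsurance.
Coinsurance: $16,420 × 20% = $3,284.
Owner responsibility before any cap: $580 + $3,284 = $3,864.
Total out-of-pocket so far would be $3,170 + $3,864 = $7,034, below the $13,800 cap — no reduction.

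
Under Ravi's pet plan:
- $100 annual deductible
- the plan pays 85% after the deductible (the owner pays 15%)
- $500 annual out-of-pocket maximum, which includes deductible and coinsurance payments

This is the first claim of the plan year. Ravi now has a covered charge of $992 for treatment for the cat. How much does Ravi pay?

$233.80

Deductible not yet touched, so the first $100 of the bill goes to the deductible.
After the $100 deductible portion, $992 − $100 = $892 is subject to coinsurance.
15% of $892 = $133.80 falls to the owner.
Owner responsibility before any cap: $100 + $133.80 = $233.80.
Cumulative spending $0 + $233.80 = $233.80 stays under the $500 maximum.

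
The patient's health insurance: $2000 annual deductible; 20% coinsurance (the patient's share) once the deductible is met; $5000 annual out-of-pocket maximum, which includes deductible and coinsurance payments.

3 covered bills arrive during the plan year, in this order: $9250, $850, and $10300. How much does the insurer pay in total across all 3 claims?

$15400

#1 ($9250): deductible takes $2000, $7250 remains; patient's 20% is $1450. Patient owes $3450 (running OOP $3450). Insurer: $9250 − $3450 = $5800.
#2 ($850): 20% coinsurance on $850 = $170. Cost to patient: $170. OOP to date $3620. Insurer: $850 − $170 = $680.
#3 ($10300): 20% coinsurance on $10300 = $2060. OOP would hit $5680 > $5000, so the cap limits the patient to $5000 − $3620 = $1380. Insurer: $10300 − $1380 = $8920.
Insurer total = bills − patient's total = $20400 − $5000 = $15400.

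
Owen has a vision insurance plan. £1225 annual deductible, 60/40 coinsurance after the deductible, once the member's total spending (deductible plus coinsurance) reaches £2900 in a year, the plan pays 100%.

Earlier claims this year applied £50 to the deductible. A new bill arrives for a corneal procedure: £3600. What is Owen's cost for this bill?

Deductible still to meet: £1225 − £50 = £1175.
The remaining £2425 (= £3600 − £1175) moves to coinsurance.
Member's 40% share of £2425 is £970.
So the member owes £1175 + £970 = £2145 before any cap.
Year-to-date out-of-pocket becomes £50 + £2145 = £2195, still under the £2900 maximum, so no cap applies.

£2145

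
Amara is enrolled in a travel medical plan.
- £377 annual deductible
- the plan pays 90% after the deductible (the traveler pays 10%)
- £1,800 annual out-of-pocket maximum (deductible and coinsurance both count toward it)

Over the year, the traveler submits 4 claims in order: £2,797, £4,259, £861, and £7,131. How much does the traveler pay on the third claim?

Claim 1 — £2,797: £377 finishes the deductible; £2,420 goes to coinsurance; 10% of £2,420 = £242. Traveler pays £619; OOP now £619.
Claim 2 — £4,259: deductible already satisfied, so traveler's share is 10% × £4,259 = £425.90. Cost to traveler: £425.90. OOP to date £1,044.90.
Claim 3 — £861: deductible already satisfied, so traveler's share is 10% × £861 = £86.10. Traveler owes £86.10 (running OOP £1,131).

£86.10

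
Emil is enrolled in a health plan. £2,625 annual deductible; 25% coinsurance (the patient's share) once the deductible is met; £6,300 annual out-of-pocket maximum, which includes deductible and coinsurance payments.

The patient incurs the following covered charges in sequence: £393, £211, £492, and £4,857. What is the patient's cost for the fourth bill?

£2,361

Claim 1 (£393): fully absorbed by the deductible. Patient owes £393 (running OOP £393).
Claim 2 (£211): fully absorbed by the deductible. Patient owes £211 (running OOP £604).
Claim 3 (£492): all of it applies to the deductible. Patient pays £492; OOP now £1,096.
Claim 4 (£4,857): £1,529 to deductible, leaving £3,328; 25% of £3,328 = £832. Patient pays £2,361; OOP now £3,457.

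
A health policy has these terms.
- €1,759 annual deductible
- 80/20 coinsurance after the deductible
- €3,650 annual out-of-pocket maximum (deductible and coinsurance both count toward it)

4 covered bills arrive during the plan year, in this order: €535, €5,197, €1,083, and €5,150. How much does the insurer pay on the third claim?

€866.40

Claim 1 (€535): entire amount goes to the deductible. Patient owes €535 (running OOP €535). Insurer: €535 − €535 = €0.
Claim 2 (€5,197): deductible takes €1,224, €3,973 remains; patient's 20% is €794.60. Cost to patient: €2,018.60. OOP to date €2,553.60. Plan pays €5,197 − €2,018.60 = €3,178.40.
Claim 3 (€1,083): deductible met; 20% of €1,083 = €216.60. Patient owes €216.60 (running OOP €2,770.20). Plan pays €1,083 − €216.60 = €866.40.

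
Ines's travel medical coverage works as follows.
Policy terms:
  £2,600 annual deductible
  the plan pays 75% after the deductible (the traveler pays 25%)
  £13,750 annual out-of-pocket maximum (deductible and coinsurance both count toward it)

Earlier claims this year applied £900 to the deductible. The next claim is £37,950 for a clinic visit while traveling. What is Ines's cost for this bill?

£10,762.50

Deductible still to meet: £2,600 − £900 = £1,700.
That leaves £37,950 − £1,700 = £36,250 for coinsurance.
25% of £36,250 = £9,062.50 falls to the traveler.
So the traveler owes £1,700 + £9,062.50 = £10,762.50 before any cap.
Total out-of-pocket so far would be £900 + £10,762.50 = £11,662.50, below the £13,750 cap — no reduction.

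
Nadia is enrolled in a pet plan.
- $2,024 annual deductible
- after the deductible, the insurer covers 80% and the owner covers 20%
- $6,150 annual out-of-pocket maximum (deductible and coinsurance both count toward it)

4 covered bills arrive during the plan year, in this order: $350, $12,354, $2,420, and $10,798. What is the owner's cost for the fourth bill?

Claim 1 ($350): all of it applies to the deductible. Owner owes $350 (running OOP $350).
Claim 2 ($12,354): $1,674 to deductible, leaving $10,680; coinsurance $10,680 × 20% = $2,136. Owner pays $3,810; OOP now $4,160.
Claim 3 ($2,420): deductible already satisfied, so owner's share is 20% × $2,420 = $484. Owner pays $484; OOP now $4,644.
Claim 4 ($10,798): deductible met; 20% of $10,798 = $2,159.60. OOP would hit $6,803.60 > $6,150, so the cap limits the owner to $6,150 − $4,644 = $1,506.

$1,506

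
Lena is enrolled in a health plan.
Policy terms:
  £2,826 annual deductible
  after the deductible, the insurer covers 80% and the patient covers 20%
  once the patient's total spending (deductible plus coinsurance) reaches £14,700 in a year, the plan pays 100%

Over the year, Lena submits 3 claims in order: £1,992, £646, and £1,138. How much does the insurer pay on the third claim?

Claim 1 (£1,992): all of it applies to the deductible. Patient owes £1,992 (running OOP £1,992). Insurer: £1,992 − £1,992 = £0.
Claim 2 (£646): fully absorbed by the deductible. Cost to patient: £646. OOP to date £2,638. Insurer: £646 − £646 = £0.
Claim 3 (£1,138): £188 to deductible, leaving £950; coinsurance £950 × 20% = £190. Cost to patient: £378. OOP to date £3,016. Insurer: £1,138 − £378 = £760.

£760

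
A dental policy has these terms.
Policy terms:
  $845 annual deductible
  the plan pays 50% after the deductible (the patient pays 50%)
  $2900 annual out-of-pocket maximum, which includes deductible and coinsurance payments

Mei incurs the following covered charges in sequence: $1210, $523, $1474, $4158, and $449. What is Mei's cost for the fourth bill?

$874

Claim 1 ($1210): $845 to deductible, leaving $365; coinsurance $365 × 50% = $182.50. Patient pays $1027.50; OOP now $1027.50.
Claim 2 ($523): 50% coinsurance on $523 = $261.50. Patient pays $261.50; OOP now $1289.
Claim 3 ($1474): 50% coinsurance on $1474 = $737. Patient owes $737 (running OOP $2026).
Claim 4 ($4158): deductible met; 50% of $4158 = $2079. That would push OOP to $4105, over the $2900 cap, so patient pays $2900 − $2026 = $874.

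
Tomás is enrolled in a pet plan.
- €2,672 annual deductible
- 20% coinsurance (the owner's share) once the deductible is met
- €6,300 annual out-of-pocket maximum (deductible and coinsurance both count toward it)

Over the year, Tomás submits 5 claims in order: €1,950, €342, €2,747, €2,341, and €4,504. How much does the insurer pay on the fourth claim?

€1,872.80

Bill 1, €1,950: fully absorbed by the deductible. Owner pays €1,950; OOP now €1,950. Insurer: €1,950 − €1,950 = €0.
Bill 2, €342: all of it applies to the deductible. Cost to owner: €342. OOP to date €2,292. Plan pays €342 − €342 = €0.
Bill 3, €2,747: €380 to deductible, leaving €2,367; 20% of €2,367 = €473.40. Cost to owner: €853.40. OOP to date €3,145.40. Insurer: €2,747 − €853.40 = €1,893.60.
Bill 4, €2,341: deductible met; 20% of €2,341 = €468.20. Owner pays €468.20; OOP now €3,613.60. Plan pays €2,341 − €468.20 = €1,872.80.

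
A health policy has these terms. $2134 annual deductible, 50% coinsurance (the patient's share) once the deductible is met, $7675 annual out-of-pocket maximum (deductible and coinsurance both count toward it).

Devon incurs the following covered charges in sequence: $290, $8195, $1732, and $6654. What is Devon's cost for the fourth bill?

$1499.50

Claim 1 — $290: fully absorbed by the deductible. Cost to patient: $290. OOP to date $290.
Claim 2 — $8195: $1844 finishes the deductible; $6351 goes to coinsurance; 50% of $6351 = $3175.50. Patient pays $5019.50; OOP now $5309.50.
Claim 3 — $1732: 50% coinsurance on $1732 = $866. Patient pays $866; OOP now $6175.50.
Claim 4 — $6654: deductible met; 50% of $6654 = $3327. That would push OOP to $9502.50, over the $7675 cap, so patient pays $7675 − $6175.50 = $1499.50.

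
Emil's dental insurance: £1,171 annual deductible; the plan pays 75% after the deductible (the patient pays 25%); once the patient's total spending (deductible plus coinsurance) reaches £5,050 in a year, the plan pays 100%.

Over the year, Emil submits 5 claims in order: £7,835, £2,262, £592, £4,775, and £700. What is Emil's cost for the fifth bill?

Claim 1 — £7,835: deductible takes £1,171, £6,664 remains; 25% of £6,664 = £1,666. Patient pays £2,837; OOP now £2,837.
Claim 2 — £2,262: deductible met; 25% of £2,262 = £565.50. Cost to patient: £565.50. OOP to date £3,402.50.
Claim 3 — £592: deductible met; 25% of £592 = £148. Cost to patient: £148. OOP to date £3,550.50.
Claim 4 — £4,775: deductible met; 25% of £4,775 = £1,193.75. Cost to patient: £1,193.75. OOP to date £4,744.25.
Claim 5 — £700: deductible already satisfied, so patient's share is 25% × £700 = £175. Patient owes £175 (running OOP £4,919.25).

£175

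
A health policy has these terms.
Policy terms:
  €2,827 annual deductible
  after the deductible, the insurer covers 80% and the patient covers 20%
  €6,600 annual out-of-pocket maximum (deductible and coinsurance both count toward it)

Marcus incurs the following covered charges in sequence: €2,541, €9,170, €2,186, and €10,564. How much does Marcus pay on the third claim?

Claim 1 — €2,541: all of it applies to the deductible. Patient owes €2,541 (running OOP €2,541).
Claim 2 — €9,170: €286 finishes the deductible; €8,884 goes to coinsurance; coinsurance €8,884 × 20% = €1,776.80. Patient owes €2,062.80 (running OOP €4,603.80).
Claim 3 — €2,186: deductible met; 20% of €2,186 = €437.20. Patient owes €437.20 (running OOP €5,041).

€437.20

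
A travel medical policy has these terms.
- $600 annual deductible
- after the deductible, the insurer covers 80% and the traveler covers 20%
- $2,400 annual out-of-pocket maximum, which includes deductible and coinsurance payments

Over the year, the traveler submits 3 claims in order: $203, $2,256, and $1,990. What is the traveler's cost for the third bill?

Claim 1 ($203): entire amount goes to the deductible. Traveler pays $203; OOP now $203.
Claim 2 ($2,256): $397 to deductible, leaving $1,859; 20% of $1,859 = $371.80. Cost to traveler: $768.80. OOP to date $971.80.
Claim 3 ($1,990): 20% coinsurance on $1,990 = $398. Traveler owes $398 (running OOP $1,369.80).

$398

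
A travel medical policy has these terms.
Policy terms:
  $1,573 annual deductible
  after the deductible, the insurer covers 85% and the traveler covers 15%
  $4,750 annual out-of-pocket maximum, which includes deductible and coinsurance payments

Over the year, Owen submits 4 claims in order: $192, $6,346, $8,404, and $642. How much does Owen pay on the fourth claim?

Claim 1 — $192: fully absorbed by the deductible. Cost to traveler: $192. OOP to date $192.
Claim 2 — $6,346: $1,381 to deductible, leaving $4,965; traveler's 15% is $744.75. Traveler owes $2,125.75 (running OOP $2,317.75).
Claim 3 — $8,404: 15% coinsurance on $8,404 = $1,260.60. Traveler owes $1,260.60 (running OOP $3,578.35).
Claim 4 — $642: deductible already satisfied, so traveler's share is 15% × $642 = $96.30. Traveler owes $96.30 (running OOP $3,674.65).

$96.30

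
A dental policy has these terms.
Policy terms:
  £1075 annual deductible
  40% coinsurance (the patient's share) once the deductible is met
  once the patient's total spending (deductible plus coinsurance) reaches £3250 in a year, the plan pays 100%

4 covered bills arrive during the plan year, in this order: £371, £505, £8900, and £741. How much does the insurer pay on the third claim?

#1 (£371): all of it applies to the deductible. Cost to patient: £371. OOP to date £371. Insurer: £371 − £371 = £0.
#2 (£505): all of it applies to the deductible. Patient owes £505 (running OOP £876). Plan pays £505 − £505 = £0.
#3 (£8900): deductible takes £199, £8701 remains; 40% of £8701 = £3480.40. Together that's £199 + £3480.40 = £3679.40. Adding that to £876 gives £4555.40, past the £3250 cap; patient pays only £3250 − £876 = £2374. Insurer: £8900 − £2374 = £6526.

£6526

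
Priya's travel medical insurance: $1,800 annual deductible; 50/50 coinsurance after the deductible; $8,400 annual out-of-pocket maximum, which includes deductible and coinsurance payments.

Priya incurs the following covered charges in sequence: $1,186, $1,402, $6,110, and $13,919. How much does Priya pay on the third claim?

#1 ($1,186): fully absorbed by the deductible. Cost to traveler: $1,186. OOP to date $1,186.
#2 ($1,402): $614 to deductible, leaving $788; coinsurance $788 × 50% = $394. Traveler owes $1,008 (running OOP $2,194).
#3 ($6,110): 50% coinsurance on $6,110 = $3,055. Cost to traveler: $3,055. OOP to date $5,249.

$3,055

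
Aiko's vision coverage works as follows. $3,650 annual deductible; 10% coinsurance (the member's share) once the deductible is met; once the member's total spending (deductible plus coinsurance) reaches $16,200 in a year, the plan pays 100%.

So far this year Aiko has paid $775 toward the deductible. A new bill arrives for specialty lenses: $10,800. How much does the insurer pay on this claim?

$7,132.50

Remaining deductible: $3,650 − $775 = $2,875.
That leaves $10,800 − $2,875 = $7,925 for coinsurance.
10% of $7,925 = $792.50 falls to the member.
So the member owes $2,875 + $792.50 = $3,667.50 before any cap.
Cumulative spending $775 + $3,667.50 = $4,442.50 stays under the $16,200 maximum.
The plan picks up $10,800 − $3,667.50 = $7,132.50.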